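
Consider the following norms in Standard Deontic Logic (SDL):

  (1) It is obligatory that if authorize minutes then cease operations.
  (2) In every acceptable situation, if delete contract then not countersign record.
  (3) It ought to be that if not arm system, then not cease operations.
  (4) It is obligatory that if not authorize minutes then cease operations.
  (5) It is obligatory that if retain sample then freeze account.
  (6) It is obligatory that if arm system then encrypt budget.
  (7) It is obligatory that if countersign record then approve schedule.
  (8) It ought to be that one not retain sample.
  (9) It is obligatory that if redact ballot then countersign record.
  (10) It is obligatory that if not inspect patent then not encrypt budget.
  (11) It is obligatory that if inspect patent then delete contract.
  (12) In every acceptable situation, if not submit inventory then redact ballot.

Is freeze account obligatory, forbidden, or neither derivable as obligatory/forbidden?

Neither

Premise 5 is O(retain_sample → freeze_account), but O(retain_sample) is not derivable from the premises, so it does not yield O(freeze_account).
No premise or chain of K-axiom applications forces O(freeze_account), and none forces O(¬freeze_account). So freeze_account is neither obligatory nor forbidden under these norms.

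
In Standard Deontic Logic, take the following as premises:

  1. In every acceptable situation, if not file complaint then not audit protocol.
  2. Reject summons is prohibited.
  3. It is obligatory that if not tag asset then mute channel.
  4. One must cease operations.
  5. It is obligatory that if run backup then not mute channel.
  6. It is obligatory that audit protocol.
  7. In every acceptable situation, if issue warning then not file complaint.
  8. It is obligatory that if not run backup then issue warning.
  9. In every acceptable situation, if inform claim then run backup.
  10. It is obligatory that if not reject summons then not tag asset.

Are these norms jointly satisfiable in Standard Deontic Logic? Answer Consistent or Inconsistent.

From premise 6 we have O(audit_protocol).
Premise 1 is O(¬file_complaint → ¬audit_protocol); contrapositively O(audit_protocol → file_complaint). Since O(audit_protocol) holds, K gives O(file_complaint).
Premise 7, O(issue_warning → ¬file_complaint), contraposes to O(file_complaint → ¬issue_warning); with O(file_complaint) we get O(¬issue_warning).
The contrapositive of premise 8 (O(¬run_backup → issue_warning)) is O(¬issue_warning → run_backup), and O(¬issue_warning) is already established, so O(run_backup).
Premise 5 is O(run_backup → ¬mute_channel); since O(run_backup), deontic closure gives O(¬mute_channel).
The contrapositive of premise 3 (O(¬tag_asset → mute_channel)) is O(¬mute_channel → tag_asset), and O(¬mute_channel) is already established, so O(tag_asset).
Premise 10 is O(¬reject_summons → ¬tag_asset); contrapositively O(tag_asset → reject_summons). Since O(tag_asset) holds, K gives O(reject_summons).
But premise 2, F(reject_summons), means O(¬reject_summons).
We now have both O(reject_summons) and O(¬reject_summons) — reject_summons is simultaneously obligatory and forbidden, violating the D-axiom.

Inconsistent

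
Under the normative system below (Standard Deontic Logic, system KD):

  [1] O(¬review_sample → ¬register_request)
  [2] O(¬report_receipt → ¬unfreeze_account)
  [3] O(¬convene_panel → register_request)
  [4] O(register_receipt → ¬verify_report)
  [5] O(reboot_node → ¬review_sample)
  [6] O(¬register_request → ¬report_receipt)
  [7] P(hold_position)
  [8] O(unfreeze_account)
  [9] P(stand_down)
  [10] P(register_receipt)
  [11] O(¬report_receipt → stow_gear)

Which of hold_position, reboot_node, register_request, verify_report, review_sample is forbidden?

reboot_node

Premise 8 states O(unfreeze_account) outright.
Premise 2, O(¬report_receipt → ¬unfreeze_account), contraposes to O(unfreeze_account → report_receipt); with O(unfreeze_account) we get O(report_receipt).
The contrapositive of premise 6 (O(¬register_request → ¬report_receipt)) is O(report_receipt → register_request), and O(report_receipt) is already established, so O(register_request).
The contrapositive of premise 1 (O(¬review_sample → ¬register_request)) is O(register_request → review_sample), and O(register_request) is already established, so O(review_sample).
The contrapositive of premise 5 (O(reboot_node → ¬review_sample)) is O(review_sample → ¬reboot_node), and O(review_sample) is already established, so O(¬reboot_node).
So O(¬reboot_node) holds, i.e. reboot_node is forbidden. None of the other listed options is forbidden under the premises.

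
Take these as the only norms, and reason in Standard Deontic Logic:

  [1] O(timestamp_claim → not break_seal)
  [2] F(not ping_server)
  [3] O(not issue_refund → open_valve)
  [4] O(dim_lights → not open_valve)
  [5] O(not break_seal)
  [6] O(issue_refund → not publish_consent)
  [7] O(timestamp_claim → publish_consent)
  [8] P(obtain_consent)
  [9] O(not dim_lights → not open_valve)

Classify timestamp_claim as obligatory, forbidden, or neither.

Forbidden

Premises 4 and 9 are O(dim_lights → not open_valve) and O(not dim_lights → not open_valve); every ideal world satisfies dim_lights or not dim_lights, so in either case not open_valve holds — hence O(not open_valve).
Premise 3 is O(not issue_refund → open_valve); contrapositively O(not open_valve → issue_refund). Since O(not open_valve) holds, K gives O(issue_refund).
Applying K to premise 6 (O(issue_refund → not publish_consent)) and O(issue_refund) yields O(not publish_consent).
Premise 7 is O(timestamp_claim → publish_consent); contrapositively O(not publish_consent → not timestamp_claim). Since O(not publish_consent) holds, K gives O(not timestamp_claim).
Premises 1, 2, 5, 8 do not contribute to this derivation.
Thus O(not timestamp_claim), which is F(timestamp_claim): timestamp_claim is forbidden.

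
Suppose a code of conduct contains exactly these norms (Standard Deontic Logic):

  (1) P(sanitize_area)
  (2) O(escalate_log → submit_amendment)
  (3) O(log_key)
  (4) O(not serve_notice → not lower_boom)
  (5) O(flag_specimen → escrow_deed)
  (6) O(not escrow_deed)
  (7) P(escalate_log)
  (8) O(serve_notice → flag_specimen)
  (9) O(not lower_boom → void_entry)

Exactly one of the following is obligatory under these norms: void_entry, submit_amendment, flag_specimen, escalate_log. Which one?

Premise 6 gives O(not escrow_deed).
Premise 5 is O(flag_specimen → escrow_deed); contrapositively O(not escrow_deed → not flag_specimen). Since O(not escrow_deed) holds, K gives O(not flag_specimen).
Premise 8 is O(serve_notice → flag_specimen); contrapositively O(not flag_specimen → not serve_notice). Since O(not flag_specimen) holds, K gives O(not serve_notice).
Applying K to premise 4 (O(not serve_notice → not lower_boom)) and O(not serve_notice) yields O(not lower_boom).
Premise 9 is O(not lower_boom → void_entry); since O(not lower_boom), deontic closure gives O(void_entry).
So O(void_entry) holds — void_entry is obligatory. None of the other listed options is made obligatory by any chain of premises.

void_entry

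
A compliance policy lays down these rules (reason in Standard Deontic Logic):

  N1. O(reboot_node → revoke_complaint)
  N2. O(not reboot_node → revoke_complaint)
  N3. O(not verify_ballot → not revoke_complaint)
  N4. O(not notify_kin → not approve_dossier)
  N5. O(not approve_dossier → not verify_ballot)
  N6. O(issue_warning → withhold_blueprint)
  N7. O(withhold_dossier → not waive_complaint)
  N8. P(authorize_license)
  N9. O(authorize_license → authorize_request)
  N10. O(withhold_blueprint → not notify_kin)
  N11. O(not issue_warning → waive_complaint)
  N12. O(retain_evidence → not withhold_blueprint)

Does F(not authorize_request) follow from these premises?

Premise 9 is O(authorize_license → authorize_request), but O(authorize_license) is not derivable from the premises (the permission P(authorize_license) asserts only not O(not authorize_license), not O(authorize_license)), so it does not yield O(authorize_request).
No other premise forces O(authorize_request). An ideal world satisfying every premise can still have not authorize_request true, so F(not authorize_request) is not derivable.

No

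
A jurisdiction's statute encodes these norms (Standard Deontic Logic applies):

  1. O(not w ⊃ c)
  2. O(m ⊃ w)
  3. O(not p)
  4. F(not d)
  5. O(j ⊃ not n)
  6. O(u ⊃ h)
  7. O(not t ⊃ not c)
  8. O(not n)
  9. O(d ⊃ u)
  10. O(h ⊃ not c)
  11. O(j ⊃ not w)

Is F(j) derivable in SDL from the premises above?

Yes

Premise 4, F(not d), is equivalent to O(d).
With premise 9, O(d ⊃ u), the K-axiom yields O(u).
Premise 6 is O(u ⊃ h); since O(u), deontic closure gives O(h).
Applying K to premise 10 (O(h ⊃ not c)) and O(h) yields O(not c).
Premise 1 is O(not w ⊃ c); contrapositively O(not c ⊃ w). Since O(not c) holds, K gives O(w).
Premise 11 is O(j ⊃ not w); contrapositively O(w ⊃ not j). Since O(w) holds, K gives O(not j).
Premises 2, 3, 5, 7, 8 do not contribute to this derivation.
So O(not j) holds, i.e. F(j). The claim follows.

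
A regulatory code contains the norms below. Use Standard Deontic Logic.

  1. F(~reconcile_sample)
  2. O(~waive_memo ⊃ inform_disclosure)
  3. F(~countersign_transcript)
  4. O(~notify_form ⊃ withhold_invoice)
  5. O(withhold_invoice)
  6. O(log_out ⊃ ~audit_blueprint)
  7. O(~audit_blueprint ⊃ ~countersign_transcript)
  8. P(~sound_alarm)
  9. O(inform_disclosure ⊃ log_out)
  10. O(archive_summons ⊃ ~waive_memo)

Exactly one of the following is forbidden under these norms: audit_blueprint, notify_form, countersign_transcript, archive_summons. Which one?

Premise 3, F(~countersign_transcript), is equivalent to O(countersign_transcript).
Premise 7 is O(~audit_blueprint ⊃ ~countersign_transcript); contrapositively O(countersign_transcript ⊃ audit_blueprint). Since O(countersign_transcript) holds, K gives O(audit_blueprint).
Premise 6, O(log_out ⊃ ~audit_blueprint), contraposes to O(audit_blueprint ⊃ ~log_out); with O(audit_blueprint) we get O(~log_out).
Premise 9 is O(inform_disclosure ⊃ log_out); contrapositively O(~log_out ⊃ ~inform_disclosure). Since O(~log_out) holds, K gives O(~inform_disclosure).
The contrapositive of premise 2 (O(~waive_memo ⊃ inform_disclosure)) is O(~inform_disclosure ⊃ waive_memo), and O(~inform_disclosure) is already established, so O(waive_memo).
Premise 10, O(archive_summons ⊃ ~waive_memo), contraposes to O(waive_memo ⊃ ~archive_summons); with O(waive_memo) we get O(~archive_summons).
So O(~archive_summons) holds, i.e. archive_summons is forbidden. None of the other listed options is forbidden under the premises.

archive_summons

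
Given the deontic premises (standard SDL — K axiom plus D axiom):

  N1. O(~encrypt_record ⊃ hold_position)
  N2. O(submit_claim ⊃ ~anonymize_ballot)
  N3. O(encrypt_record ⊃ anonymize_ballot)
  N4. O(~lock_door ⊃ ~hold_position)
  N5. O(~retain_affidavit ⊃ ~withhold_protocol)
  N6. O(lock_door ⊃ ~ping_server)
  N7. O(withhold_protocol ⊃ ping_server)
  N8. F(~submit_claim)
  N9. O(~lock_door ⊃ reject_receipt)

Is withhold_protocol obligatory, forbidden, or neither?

F(~submit_claim) at premise 8 means O(submit_claim).
Applying K to premise 2 (O(submit_claim ⊃ ~anonymize_ballot)) and O(submit_claim) yields O(~anonymize_ballot).
The contrapositive of premise 3 (O(encrypt_record ⊃ anonymize_ballot)) is O(~anonymize_ballot ⊃ ~encrypt_record), and O(~anonymize_ballot) is already established, so O(~encrypt_record).
With premise 1, O(~encrypt_record ⊃ hold_position), the K-axiom yields O(hold_position).
The contrapositive of premise 4 (O(~lock_door ⊃ ~hold_position)) is O(hold_position ⊃ lock_door), and O(hold_position) is already established, so O(lock_door).
With premise 6, O(lock_door ⊃ ~ping_server), the K-axiom yields O(~ping_server).
The contrapositive of premise 7 (O(withhold_protocol ⊃ ping_server)) is O(~ping_server ⊃ ~withhold_protocol), and O(~ping_server) is already established, so O(~withhold_protocol).
Premises 5, 9 do not contribute to this derivation.
Thus O(~withhold_protocol), which is F(withhold_protocol): withhold_protocol is forbidden.

Forbidden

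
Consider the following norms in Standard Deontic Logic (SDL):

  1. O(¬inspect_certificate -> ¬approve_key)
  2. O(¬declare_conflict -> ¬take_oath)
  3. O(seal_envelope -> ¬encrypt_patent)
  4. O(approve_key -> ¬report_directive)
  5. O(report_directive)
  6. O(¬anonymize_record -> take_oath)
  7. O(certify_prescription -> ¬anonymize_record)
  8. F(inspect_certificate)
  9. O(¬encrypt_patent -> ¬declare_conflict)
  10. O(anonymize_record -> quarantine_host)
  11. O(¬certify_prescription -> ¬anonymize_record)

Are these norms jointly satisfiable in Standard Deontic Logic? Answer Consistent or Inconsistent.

Consistent

Premise 4 is O(approve_key -> ¬report_directive), but O(approve_key) is not derivable from the premises, so it does not yield O(¬report_directive).
So O(¬report_directive) is not derivable, and the apparent clash with O(report_directive) does not arise.
A world satisfying every obligation exists (e.g. anonymize_record=false, approve_key=false, certify_prescription=false, declare_conflict=true, encrypt_patent=true, inspect_certificate=false, quarantine_host=false, report_directive=true, seal_envelope=false, take_oath=true); no atom is both obligatory and forbidden, so the set is consistent.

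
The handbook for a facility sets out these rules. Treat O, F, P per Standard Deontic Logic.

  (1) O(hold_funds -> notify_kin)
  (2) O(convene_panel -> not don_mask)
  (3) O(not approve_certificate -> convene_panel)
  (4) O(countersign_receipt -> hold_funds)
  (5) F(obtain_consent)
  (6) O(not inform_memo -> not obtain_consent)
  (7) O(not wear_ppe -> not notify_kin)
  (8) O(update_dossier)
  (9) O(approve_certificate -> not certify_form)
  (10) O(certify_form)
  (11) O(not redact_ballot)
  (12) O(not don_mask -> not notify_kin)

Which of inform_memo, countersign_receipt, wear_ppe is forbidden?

countersign_receipt

Premise 10 states O(certify_form) outright.
The contrapositive of premise 9 (O(approve_certificate -> not certify_form)) is O(certify_form -> not approve_certificate), and O(certify_form) is already established, so O(not approve_certificate).
From O(not approve_certificate) and premise 3, O(not approve_certificate -> convene_panel), we obtain O(convene_panel).
Applying K to premise 2 (O(convene_panel -> not don_mask)) and O(convene_panel) yields O(not don_mask).
Applying K to premise 12 (O(not don_mask -> not notify_kin)) and O(not don_mask) yields O(not notify_kin).
The contrapositive of premise 1 (O(hold_funds -> notify_kin)) is O(not notify_kin -> not hold_funds), and O(not notify_kin) is already established, so O(not hold_funds).
Premise 4 is O(countersign_receipt -> hold_funds); contrapositively O(not hold_funds -> not countersign_receipt). Since O(not hold_funds) holds, K gives O(not countersign_receipt).
So O(not countersign_receipt) holds, i.e. countersign_receipt is forbidden. None of the other listed options is forbidden under the premises.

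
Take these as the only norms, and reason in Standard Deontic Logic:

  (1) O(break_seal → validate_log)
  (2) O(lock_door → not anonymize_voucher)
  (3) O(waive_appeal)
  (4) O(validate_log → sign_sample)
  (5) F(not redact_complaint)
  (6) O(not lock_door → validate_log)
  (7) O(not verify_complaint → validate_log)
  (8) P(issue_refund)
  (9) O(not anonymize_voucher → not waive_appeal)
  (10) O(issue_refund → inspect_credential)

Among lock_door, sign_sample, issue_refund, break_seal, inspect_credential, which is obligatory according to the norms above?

Premise 3 gives O(waive_appeal).
Premise 9, O(not anonymize_voucher → not waive_appeal), contraposes to O(waive_appeal → anonymize_voucher); with O(waive_appeal) we get O(anonymize_voucher).
The contrapositive of premise 2 (O(lock_door → not anonymize_voucher)) is O(anonymize_voucher → not lock_door), and O(anonymize_voucher) is already established, so O(not lock_door).
Premise 6 is O(not lock_door → validate_log); since O(not lock_door), deontic closure gives O(validate_log).
From O(validate_log) and premise 4, O(validate_log → sign_sample), we obtain O(sign_sample).
So O(sign_sample) holds — sign_sample is obligatory. None of the other listed options is made obligatory by any chain of premises.

sign_sample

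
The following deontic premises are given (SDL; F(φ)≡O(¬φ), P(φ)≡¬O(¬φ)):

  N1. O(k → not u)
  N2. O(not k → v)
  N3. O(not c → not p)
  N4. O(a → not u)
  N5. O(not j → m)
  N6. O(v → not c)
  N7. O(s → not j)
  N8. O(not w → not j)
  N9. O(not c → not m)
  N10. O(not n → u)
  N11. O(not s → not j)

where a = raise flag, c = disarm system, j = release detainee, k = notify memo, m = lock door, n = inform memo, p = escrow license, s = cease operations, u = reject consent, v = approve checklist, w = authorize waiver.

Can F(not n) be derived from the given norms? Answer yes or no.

Premises 11 and 7 are O(not s → not j) and O(s → not j); every ideal world satisfies not s or s, so in either case not j holds — hence O(not j).
Applying K to premise 5 (O(not j → m)) and O(not j) yields O(m).
Premise 9, O(not c → not m), contraposes to O(m → c); with O(m) we get O(c).
The contrapositive of premise 6 (O(v → not c)) is O(c → not v), and O(c) is already established, so O(not v).
The contrapositive of premise 2 (O(not k → v)) is O(not v → k), and O(not v) is already established, so O(k).
From O(k) and premise 1, O(k → not u), we obtain O(not u).
The contrapositive of premise 10 (O(not n → u)) is O(not u → n), and O(not u) is already established, so O(n).
Premises 3, 4, 8 do not contribute to this derivation.
So O(n) holds, i.e. F(not n). The claim follows.

Yes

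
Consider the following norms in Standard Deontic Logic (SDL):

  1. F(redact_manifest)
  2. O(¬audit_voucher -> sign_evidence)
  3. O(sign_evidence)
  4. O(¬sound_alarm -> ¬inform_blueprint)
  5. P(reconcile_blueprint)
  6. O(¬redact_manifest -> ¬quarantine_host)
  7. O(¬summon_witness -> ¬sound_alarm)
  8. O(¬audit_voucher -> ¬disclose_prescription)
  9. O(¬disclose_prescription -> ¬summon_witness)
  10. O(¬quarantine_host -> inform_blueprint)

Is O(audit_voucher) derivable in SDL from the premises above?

Yes

Premise 1, F(redact_manifest), is equivalent to O(¬redact_manifest).
From O(¬redact_manifest) and premise 6, O(¬redact_manifest -> ¬quarantine_host), we obtain O(¬quarantine_host).
Applying K to premise 10 (O(¬quarantine_host -> inform_blueprint)) and O(¬quarantine_host) yields O(inform_blueprint).
Premise 4 is O(¬sound_alarm -> ¬inform_blueprint); contrapositively O(inform_blueprint -> sound_alarm). Since O(inform_blueprint) holds, K gives O(sound_alarm).
Premise 7 is O(¬summon_witness -> ¬sound_alarm); contrapositively O(sound_alarm -> summon_witness). Since O(sound_alarm) holds, K gives O(summon_witness).
Premise 9 is O(¬disclose_prescription -> ¬summon_witness); contrapositively O(summon_witness -> disclose_prescription). Since O(summon_witness) holds, K gives O(disclose_prescription).
Premise 8, O(¬audit_voucher -> ¬disclose_prescription), contraposes to O(disclose_prescription -> audit_voucher); with O(disclose_prescription) we get O(audit_voucher).
Premises 2, 3, 5 do not contribute to this derivation.
So O(audit_voucher) follows.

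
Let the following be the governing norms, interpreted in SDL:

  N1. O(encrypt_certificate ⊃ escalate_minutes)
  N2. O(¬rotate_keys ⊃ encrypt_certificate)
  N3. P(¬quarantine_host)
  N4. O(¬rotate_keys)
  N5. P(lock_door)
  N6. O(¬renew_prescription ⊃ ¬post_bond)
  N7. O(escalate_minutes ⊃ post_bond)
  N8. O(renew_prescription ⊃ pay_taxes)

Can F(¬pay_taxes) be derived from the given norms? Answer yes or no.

Yes

From premise 4 we have O(¬rotate_keys).
Applying K to premise 2 (O(¬rotate_keys ⊃ encrypt_certificate)) and O(¬rotate_keys) yields O(encrypt_certificate).
Premise 1 is O(encrypt_certificate ⊃ escalate_minutes); since O(encrypt_certificate), deontic closure gives O(escalate_minutes).
From O(escalate_minutes) and premise 7, O(escalate_minutes ⊃ post_bond), we obtain O(post_bond).
Premise 6 is O(¬renew_prescription ⊃ ¬post_bond); contrapositively O(post_bond ⊃ renew_prescription). Since O(post_bond) holds, K gives O(renew_prescription).
From O(renew_prescription) and premise 8, O(renew_prescription ⊃ pay_taxes), we obtain O(pay_taxes).
Premises 3, 5 do not contribute to this derivation.
So O(pay_taxes) holds, i.e. F(¬pay_taxes). The claim follows.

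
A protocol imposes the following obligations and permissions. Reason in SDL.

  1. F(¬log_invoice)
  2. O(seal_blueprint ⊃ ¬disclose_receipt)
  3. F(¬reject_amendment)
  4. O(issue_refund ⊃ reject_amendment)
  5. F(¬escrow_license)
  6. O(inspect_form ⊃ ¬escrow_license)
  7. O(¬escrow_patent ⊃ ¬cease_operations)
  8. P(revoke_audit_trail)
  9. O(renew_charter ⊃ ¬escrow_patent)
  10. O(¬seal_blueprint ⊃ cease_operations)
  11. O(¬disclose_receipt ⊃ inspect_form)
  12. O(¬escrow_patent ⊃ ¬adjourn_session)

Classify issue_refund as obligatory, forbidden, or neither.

Neither

Premise 4 is O(issue_refund ⊃ reject_amendment); even if O(reject_amendment) held, inferring O(issue_refund) would be affirming the consequent — invalid.
No premise or chain of K-axiom applications forces O(issue_refund), and none forces O(¬issue_refund). So issue_refund is neither obligatory nor forbidden under these norms.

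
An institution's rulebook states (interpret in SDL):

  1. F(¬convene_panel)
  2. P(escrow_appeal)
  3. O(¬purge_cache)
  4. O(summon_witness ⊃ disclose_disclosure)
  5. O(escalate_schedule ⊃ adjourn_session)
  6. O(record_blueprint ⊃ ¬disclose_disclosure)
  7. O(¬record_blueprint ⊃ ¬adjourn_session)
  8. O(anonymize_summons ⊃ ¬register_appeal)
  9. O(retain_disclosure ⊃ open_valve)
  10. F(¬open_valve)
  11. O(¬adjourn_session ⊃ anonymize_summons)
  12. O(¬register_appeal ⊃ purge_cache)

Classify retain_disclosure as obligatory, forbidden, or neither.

Premise 9 is O(retain_disclosure ⊃ open_valve); even if O(open_valve) held, inferring O(retain_disclosure) would be affirming the consequent — invalid.
No premise or chain of K-axiom applications forces O(retain_disclosure), and none forces O(¬retain_disclosure). So retain_disclosure is neither obligatory nor forbidden under these norms.

Neither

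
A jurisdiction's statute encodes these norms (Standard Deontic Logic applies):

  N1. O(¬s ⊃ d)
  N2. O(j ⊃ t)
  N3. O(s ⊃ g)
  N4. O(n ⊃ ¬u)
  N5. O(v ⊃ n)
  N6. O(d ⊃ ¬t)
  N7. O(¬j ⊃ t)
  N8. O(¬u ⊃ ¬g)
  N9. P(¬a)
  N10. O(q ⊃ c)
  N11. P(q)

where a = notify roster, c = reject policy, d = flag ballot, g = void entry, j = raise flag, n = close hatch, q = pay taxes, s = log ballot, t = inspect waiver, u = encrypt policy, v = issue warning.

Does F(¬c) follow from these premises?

Premise 10 is O(q ⊃ c), but O(q) is not derivable from the premises (the permission P(q) asserts only ¬O(¬q), not O(q)), so it does not yield O(c).
No other premise forces O(c). An ideal world satisfying every premise can still have ¬c true, so F(¬c) is not derivable.

No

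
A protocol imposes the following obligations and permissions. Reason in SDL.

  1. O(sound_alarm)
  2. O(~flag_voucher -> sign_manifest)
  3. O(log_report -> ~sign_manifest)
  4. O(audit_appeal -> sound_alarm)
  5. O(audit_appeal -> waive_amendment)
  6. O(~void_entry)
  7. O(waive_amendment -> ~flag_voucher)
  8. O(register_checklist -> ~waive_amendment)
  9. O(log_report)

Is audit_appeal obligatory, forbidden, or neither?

Premise 9 states O(log_report) outright.
Premise 3 is O(log_report -> ~sign_manifest); since O(log_report), deontic closure gives O(~sign_manifest).
The contrapositive of premise 2 (O(~flag_voucher -> sign_manifest)) is O(~sign_manifest -> flag_voucher), and O(~sign_manifest) is already established, so O(flag_voucher).
The contrapositive of premise 7 (O(waive_amendment -> ~flag_voucher)) is O(flag_voucher -> ~waive_amendment), and O(flag_voucher) is already established, so O(~waive_amendment).
Premise 5, O(audit_appeal -> waive_amendment), contraposes to O(~waive_amendment -> ~audit_appeal); with O(~waive_amendment) we get O(~audit_appeal).
Premises 1, 4, 6, 8 do not contribute to this derivation.
Thus O(~audit_appeal), which is F(audit_appeal): audit_appeal is forbidden.

Forbidden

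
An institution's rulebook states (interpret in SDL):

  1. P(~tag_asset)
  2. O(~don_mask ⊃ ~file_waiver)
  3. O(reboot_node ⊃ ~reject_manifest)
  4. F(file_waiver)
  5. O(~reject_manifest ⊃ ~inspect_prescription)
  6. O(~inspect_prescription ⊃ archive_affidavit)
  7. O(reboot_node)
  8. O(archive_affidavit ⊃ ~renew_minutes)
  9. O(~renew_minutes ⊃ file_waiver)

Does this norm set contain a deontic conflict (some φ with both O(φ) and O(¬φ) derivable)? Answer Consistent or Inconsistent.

Premise 4 is F(file_waiver), i.e. O(~file_waiver).
Premise 9 is O(~renew_minutes ⊃ file_waiver); contrapositively O(~file_waiver ⊃ renew_minutes). Since O(~file_waiver) holds, K gives O(renew_minutes).
The contrapositive of premise 8 (O(archive_affidavit ⊃ ~renew_minutes)) is O(renew_minutes ⊃ ~archive_affidavit), and O(renew_minutes) is already established, so O(~archive_affidavit).
Premise 6 is O(~inspect_prescription ⊃ archive_affidavit); contrapositively O(~archive_affidavit ⊃ inspect_prescription). Since O(~archive_affidavit) holds, K gives O(inspect_prescription).
The contrapositive of premise 5 (O(~reject_manifest ⊃ ~inspect_prescription)) is O(inspect_prescription ⊃ reject_manifest), and O(inspect_prescription) is already established, so O(reject_manifest).
Premise 3 is O(reboot_node ⊃ ~reject_manifest); contrapositively O(reject_manifest ⊃ ~reboot_node). Since O(reject_manifest) holds, K gives O(~reboot_node).
Yet premise 7 states O(reboot_node).
We now have both O(~reboot_node) and O(reboot_node) — reboot_node is simultaneously obligatory and forbidden, violating the D-axiom.

Inconsistent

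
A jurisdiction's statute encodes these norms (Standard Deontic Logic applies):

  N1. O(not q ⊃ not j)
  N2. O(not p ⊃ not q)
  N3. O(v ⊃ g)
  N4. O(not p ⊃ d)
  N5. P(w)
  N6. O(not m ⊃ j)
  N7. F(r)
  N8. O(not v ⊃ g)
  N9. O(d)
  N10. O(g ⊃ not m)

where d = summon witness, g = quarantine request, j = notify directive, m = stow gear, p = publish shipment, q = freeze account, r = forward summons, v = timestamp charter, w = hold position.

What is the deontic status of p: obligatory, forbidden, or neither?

Obligatory

Premises 8 and 3 cover both cases: O(not v ⊃ g) and O(v ⊃ g). Since not v ∨ v is a tautology, O(g) follows.
With premise 10, O(g ⊃ not m), the K-axiom yields O(not m).
From O(not m) and premise 6, O(not m ⊃ j), we obtain O(j).
Premise 1 is O(not q ⊃ not j); contrapositively O(j ⊃ q). Since O(j) holds, K gives O(q).
Premise 2 is O(not p ⊃ not q); contrapositively O(q ⊃ p). Since O(q) holds, K gives O(p).
Premises 4, 5, 7, 9 do not contribute to this derivation.
Hence p is obligatory.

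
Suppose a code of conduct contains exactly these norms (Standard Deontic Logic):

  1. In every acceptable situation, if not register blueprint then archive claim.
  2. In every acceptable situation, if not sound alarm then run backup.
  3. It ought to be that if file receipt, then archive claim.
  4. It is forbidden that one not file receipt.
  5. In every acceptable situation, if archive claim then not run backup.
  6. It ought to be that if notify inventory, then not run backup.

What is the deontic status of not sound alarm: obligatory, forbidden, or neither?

Forbidden

F(¬file_receipt) at premise 4 means O(file_receipt).
From O(file_receipt) and premise 3, O(file_receipt → archive_claim), we obtain O(archive_claim).
From O(archive_claim) and premise 5, O(archive_claim → ¬run_backup), we obtain O(¬run_backup).
Premise 2, O(¬sound_alarm → run_backup), contraposes to O(¬run_backup → sound_alarm); with O(¬run_backup) we get O(sound_alarm).
Premises 1, 6 do not contribute to this derivation.
Thus O(sound_alarm), which is F(¬sound_alarm): ¬sound_alarm is forbidden.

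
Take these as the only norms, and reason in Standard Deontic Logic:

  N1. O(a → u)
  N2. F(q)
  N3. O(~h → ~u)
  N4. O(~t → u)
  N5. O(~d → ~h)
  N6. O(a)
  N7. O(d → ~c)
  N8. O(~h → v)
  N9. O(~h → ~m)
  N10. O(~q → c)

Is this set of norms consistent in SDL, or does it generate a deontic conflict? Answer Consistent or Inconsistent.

From premise 6 we have O(a).
With premise 1, O(a → u), the K-axiom yields O(u).
Premise 3, O(~h → ~u), contraposes to O(u → h); with O(u) we get O(h).
Premise 5 is O(~d → ~h); contrapositively O(h → d). Since O(h) holds, K gives O(d).
Applying K to premise 7 (O(d → ~c)) and O(d) yields O(~c).
The contrapositive of premise 10 (O(~q → c)) is O(~c → q), and O(~c) is already established, so O(q).
But premise 2, F(q), means O(~q).
We now have both O(q) and O(~q) — q is simultaneously obligatory and forbidden, violating the D-axiom.

Inconsistent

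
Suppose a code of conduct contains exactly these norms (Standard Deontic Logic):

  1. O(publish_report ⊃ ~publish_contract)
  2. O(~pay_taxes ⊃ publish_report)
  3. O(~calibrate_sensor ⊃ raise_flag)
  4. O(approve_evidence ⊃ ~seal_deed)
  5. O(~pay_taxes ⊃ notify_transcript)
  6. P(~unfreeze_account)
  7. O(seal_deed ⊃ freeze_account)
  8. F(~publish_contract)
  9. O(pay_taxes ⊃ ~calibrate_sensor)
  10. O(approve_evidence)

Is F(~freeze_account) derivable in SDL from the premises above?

Premise 7 is O(seal_deed ⊃ freeze_account), but O(seal_deed) is not derivable from the premises, so it does not yield O(freeze_account).
No other premise forces O(freeze_account). An ideal world satisfying every premise can still have ~freeze_account true, so F(~freeze_account) is not derivable.

No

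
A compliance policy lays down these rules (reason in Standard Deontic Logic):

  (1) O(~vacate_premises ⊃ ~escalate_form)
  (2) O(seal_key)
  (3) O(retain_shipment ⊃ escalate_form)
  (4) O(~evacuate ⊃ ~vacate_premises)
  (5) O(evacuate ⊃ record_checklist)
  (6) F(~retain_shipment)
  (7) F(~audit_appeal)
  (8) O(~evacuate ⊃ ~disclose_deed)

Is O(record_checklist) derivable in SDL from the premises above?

F(~retain_shipment) at premise 6 means O(retain_shipment).
With premise 3, O(retain_shipment ⊃ escalate_form), the K-axiom yields O(escalate_form).
Premise 1 is O(~vacate_premises ⊃ ~escalate_form); contrapositively O(escalate_form ⊃ vacate_premises). Since O(escalate_form) holds, K gives O(vacate_premises).
The contrapositive of premise 4 (O(~evacuate ⊃ ~vacate_premises)) is O(vacate_premises ⊃ evacuate), and O(vacate_premises) is already established, so O(evacuate).
With premise 5, O(evacuate ⊃ record_checklist), the K-axiom yields O(record_checklist).
Premises 2, 7, 8 do not contribute to this derivation.
So O(record_checklist) follows.

Yes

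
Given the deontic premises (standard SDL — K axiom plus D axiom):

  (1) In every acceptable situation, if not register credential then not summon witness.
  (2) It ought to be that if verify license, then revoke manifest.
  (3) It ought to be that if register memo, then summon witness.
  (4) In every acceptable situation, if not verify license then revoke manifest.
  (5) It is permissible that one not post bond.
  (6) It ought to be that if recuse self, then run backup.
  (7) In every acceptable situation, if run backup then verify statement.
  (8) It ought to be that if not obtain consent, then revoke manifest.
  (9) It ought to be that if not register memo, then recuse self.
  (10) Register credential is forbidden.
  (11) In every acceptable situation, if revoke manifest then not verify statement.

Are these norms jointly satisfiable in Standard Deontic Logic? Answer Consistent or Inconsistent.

Premises 2 and 4 are O(verify_license → revoke_manifest) and O(¬verify_license → revoke_manifest); every ideal world satisfies verify_license or ¬verify_license, so in either case revoke_manifest holds — hence O(revoke_manifest).
From O(revoke_manifest) and premise 11, O(revoke_manifest → ¬verify_statement), we obtain O(¬verify_statement).
Premise 7, O(run_backup → verify_statement), contraposes to O(¬verify_statement → ¬run_backup); with O(¬verify_statement) we get O(¬run_backup).
Premise 6 is O(recuse_self → run_backup); contrapositively O(¬run_backup → ¬recuse_self). Since O(¬run_backup) holds, K gives O(¬recuse_self).
Premise 9 is O(¬register_memo → recuse_self); contrapositively O(¬recuse_self → register_memo). Since O(¬recuse_self) holds, K gives O(register_memo).
Applying K to premise 3 (O(register_memo → summon_witness)) and O(register_memo) yields O(summon_witness).
Premise 1 is O(¬register_credential → ¬summon_witness); contrapositively O(summon_witness → register_credential). Since O(summon_witness) holds, K gives O(register_credential).
But premise 10, F(register_credential), means O(¬register_credential).
We now have both O(register_credential) and O(¬register_credential) — register_credential is simultaneously obligatory and forbidden, violating the D-axiom.

Inconsistent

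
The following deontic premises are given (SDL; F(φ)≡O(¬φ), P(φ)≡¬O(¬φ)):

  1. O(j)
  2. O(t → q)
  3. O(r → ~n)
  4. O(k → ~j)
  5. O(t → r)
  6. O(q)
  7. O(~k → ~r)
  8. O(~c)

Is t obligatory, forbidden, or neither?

Forbidden

Premise 1 gives O(j).
Premise 4 is O(k → ~j); contrapositively O(j → ~k). Since O(j) holds, K gives O(~k).
With premise 7, O(~k → ~r), the K-axiom yields O(~r).
The contrapositive of premise 5 (O(t → r)) is O(~r → ~t), and O(~r) is already established, so O(~t).
Premises 2, 3, 6, 8 do not contribute to this derivation.
Thus O(~t), which is F(t): t is forbidden.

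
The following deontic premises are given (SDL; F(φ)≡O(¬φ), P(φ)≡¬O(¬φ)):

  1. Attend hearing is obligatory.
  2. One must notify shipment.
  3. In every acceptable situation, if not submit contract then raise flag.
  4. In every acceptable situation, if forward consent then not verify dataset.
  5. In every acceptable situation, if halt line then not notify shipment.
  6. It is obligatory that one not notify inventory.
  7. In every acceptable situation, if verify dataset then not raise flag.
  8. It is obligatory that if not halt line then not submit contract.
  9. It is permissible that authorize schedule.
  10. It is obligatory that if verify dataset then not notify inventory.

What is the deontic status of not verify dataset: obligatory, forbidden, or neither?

From premise 2 we have O(notify_shipment).
Premise 5, O(halt_line → ¬notify_shipment), contraposes to O(notify_shipment → ¬halt_line); with O(notify_shipment) we get O(¬halt_line).
With premise 8, O(¬halt_line → ¬submit_contract), the K-axiom yields O(¬submit_contract).
Premise 3 is O(¬submit_contract → raise_flag); since O(¬submit_contract), deontic closure gives O(raise_flag).
The contrapositive of premise 7 (O(verify_dataset → ¬raise_flag)) is O(raise_flag → ¬verify_dataset), and O(raise_flag) is already established, so O(¬verify_dataset).
Premises 1, 4, 6, 9, 10 do not contribute to this derivation.
Hence ¬verify_dataset is obligatory.

Obligatory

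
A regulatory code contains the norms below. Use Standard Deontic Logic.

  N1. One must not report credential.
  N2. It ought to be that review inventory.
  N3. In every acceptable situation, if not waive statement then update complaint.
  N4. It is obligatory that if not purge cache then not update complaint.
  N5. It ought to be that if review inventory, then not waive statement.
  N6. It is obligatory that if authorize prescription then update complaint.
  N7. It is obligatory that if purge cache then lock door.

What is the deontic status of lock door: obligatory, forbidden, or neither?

From premise 2 we have O(review_inventory).
With premise 5, O(review_inventory → ¬waive_statement), the K-axiom yields O(¬waive_statement).
Premise 3 is O(¬waive_statement → update_complaint); since O(¬waive_statement), deontic closure gives O(update_complaint).
Premise 4, O(¬purge_cache → ¬update_complaint), contraposes to O(update_complaint → purge_cache); with O(update_complaint) we get O(purge_cache).
Premise 7 is O(purge_cache → lock_door); since O(purge_cache), deontic closure gives O(lock_door).
Premises 1, 6 do not contribute to this derivation.
Hence lock_door is obligatory.

Obligatory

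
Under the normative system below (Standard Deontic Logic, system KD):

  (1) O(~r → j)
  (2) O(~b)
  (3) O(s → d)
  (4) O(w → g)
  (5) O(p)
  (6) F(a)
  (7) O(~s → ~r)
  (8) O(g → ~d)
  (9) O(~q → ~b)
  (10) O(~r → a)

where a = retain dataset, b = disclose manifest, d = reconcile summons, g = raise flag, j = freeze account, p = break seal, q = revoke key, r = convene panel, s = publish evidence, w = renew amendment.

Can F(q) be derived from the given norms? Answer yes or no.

No

Premise 9 is O(~q → ~b); even if O(~b) held, inferring O(~q) would be affirming the consequent — invalid.
No other premise forces O(~q). An ideal world satisfying every premise can still have q true, so F(q) is not derivable.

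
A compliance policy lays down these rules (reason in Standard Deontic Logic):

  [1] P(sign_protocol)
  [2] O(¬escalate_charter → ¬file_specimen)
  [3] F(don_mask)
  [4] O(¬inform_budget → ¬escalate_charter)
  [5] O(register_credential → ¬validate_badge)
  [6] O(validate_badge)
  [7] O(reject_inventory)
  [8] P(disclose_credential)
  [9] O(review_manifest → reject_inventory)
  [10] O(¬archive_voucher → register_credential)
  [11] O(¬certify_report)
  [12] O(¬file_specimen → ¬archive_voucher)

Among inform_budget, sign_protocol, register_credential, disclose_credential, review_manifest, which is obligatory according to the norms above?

From premise 6 we have O(validate_badge).
Premise 5, O(register_credential → ¬validate_badge), contraposes to O(validate_badge → ¬register_credential); with O(validate_badge) we get O(¬register_credential).
Premise 10, O(¬archive_voucher → register_credential), contraposes to O(¬register_credential → archive_voucher); with O(¬register_credential) we get O(archive_voucher).
Premise 12, O(¬file_specimen → ¬archive_voucher), contraposes to O(archive_voucher → file_specimen); with O(archive_voucher) we get O(file_specimen).
The contrapositive of premise 2 (O(¬escalate_charter → ¬file_specimen)) is O(file_specimen → escalate_charter), and O(file_specimen) is already established, so O(escalate_charter).
Premise 4, O(¬inform_budget → ¬escalate_charter), contraposes to O(escalate_charter → inform_budget); with O(escalate_charter) we get O(inform_budget).
So O(inform_budget) holds — inform_budget is obligatory. None of the other listed options is made obligatory by any chain of premises.

inform_budget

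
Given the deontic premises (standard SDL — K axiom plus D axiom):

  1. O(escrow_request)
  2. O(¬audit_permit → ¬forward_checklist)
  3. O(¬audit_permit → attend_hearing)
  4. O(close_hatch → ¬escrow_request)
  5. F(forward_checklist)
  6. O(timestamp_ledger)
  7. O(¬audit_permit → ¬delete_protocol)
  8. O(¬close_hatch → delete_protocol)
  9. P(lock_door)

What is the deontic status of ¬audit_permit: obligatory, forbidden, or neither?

Forbidden

From premise 1 we have O(escrow_request).
The contrapositive of premise 4 (O(close_hatch → ¬escrow_request)) is O(escrow_request → ¬close_hatch), and O(escrow_request) is already established, so O(¬close_hatch).
With premise 8, O(¬close_hatch → delete_protocol), the K-axiom yields O(delete_protocol).
Premise 7, O(¬audit_permit → ¬delete_protocol), contraposes to O(delete_protocol → audit_permit); with O(delete_protocol) we get O(audit_permit).
Premises 2, 3, 5, 6, 9 do not contribute to this derivation.
Thus O(audit_permit), which is F(¬audit_permit): ¬audit_permit is forbidden.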